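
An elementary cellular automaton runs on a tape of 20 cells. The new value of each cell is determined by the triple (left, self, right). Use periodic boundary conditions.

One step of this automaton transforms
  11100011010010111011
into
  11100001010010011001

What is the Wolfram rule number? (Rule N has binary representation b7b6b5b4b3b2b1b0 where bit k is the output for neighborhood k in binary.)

196

position 0: 111 → 1  (bit 7 = 1)
position 2: 110 → 1  (bit 6 = 1)
position 8: 101 → 0  (bit 5 = 0)
position 3: 100 → 0  (bit 4 = 0)
position 6: 011 → 0  (bit 3 = 0)
position 9: 010 → 1  (bit 2 = 1)
position 5: 001 → 0  (bit 1 = 0)
position 4: 000 → 0  (bit 0 = 0)
bits b7..b0 = 11000100 = 196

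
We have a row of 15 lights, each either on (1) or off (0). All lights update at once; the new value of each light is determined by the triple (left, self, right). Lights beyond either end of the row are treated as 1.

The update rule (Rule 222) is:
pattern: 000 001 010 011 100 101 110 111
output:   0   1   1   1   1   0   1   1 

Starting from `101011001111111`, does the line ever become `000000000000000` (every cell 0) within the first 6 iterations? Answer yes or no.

iteration 1: 101011111111111
iteration 2: 101011111111111  (fixed point — unchanged through iteration 6)
iteration 6 is 101011111111111, still not uniform 0

no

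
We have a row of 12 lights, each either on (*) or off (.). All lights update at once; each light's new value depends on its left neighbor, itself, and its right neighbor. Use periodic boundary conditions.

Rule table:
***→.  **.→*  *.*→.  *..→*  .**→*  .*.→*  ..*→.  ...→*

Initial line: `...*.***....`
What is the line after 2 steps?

.*.*.*.*....

step 1: **.*.*.*****
step 2: .*.*.*.*....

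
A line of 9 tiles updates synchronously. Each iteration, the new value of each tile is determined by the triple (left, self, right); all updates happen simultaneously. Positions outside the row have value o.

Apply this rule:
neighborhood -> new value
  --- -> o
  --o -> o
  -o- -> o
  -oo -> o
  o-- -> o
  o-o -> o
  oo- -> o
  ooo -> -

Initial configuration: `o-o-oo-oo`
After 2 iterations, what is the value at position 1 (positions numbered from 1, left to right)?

oooooooo-
-------oo
position 1 holds -

-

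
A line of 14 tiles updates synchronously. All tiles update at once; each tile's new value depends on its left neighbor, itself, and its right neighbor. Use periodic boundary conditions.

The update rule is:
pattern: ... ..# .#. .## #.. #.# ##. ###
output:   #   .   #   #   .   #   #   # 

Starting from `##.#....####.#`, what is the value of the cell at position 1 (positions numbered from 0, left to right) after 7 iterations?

#

iteration 1: ####.##.######
iteration 2: ##############
iteration 3: ##############  (fixed point — unchanged through iteration 7)
position 1 holds #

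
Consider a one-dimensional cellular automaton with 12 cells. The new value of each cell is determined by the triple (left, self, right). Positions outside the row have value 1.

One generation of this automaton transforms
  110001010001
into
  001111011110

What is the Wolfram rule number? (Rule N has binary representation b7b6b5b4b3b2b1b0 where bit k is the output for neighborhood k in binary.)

23

position 0: 111 → 0  (bit 7 = 0)
position 1: 110 → 0  (bit 6 = 0)
position 6: 101 → 0  (bit 5 = 0)
position 2: 100 → 1  (bit 4 = 1)
position 11: 011 → 0  (bit 3 = 0)
position 5: 010 → 1  (bit 2 = 1)
position 4: 001 → 1  (bit 1 = 1)
position 3: 000 → 1  (bit 0 = 1)
bits b7..b0 = 00010111 = 23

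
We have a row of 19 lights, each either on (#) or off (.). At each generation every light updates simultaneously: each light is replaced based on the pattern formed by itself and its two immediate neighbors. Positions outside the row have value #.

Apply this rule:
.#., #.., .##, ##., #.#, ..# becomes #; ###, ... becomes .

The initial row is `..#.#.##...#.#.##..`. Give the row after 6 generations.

generation 1: #########.#########
generation 2: ........###........
generation 3: #......##.##......#
generation 4: ##....#######....##
generation 5: .##..##.....##..##.
generation 6: ########...########

########...########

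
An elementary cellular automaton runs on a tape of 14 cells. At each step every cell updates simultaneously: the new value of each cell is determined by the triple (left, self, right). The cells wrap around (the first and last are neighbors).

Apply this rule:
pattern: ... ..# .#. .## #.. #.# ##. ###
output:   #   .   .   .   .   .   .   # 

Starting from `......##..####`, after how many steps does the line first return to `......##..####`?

.####......##.
..##..####....
#......##..###
..####......##
...##..####...
##......##..##
#..####......#
....##..####..
###......##..#
##..####......
.....##..####.
####......##..
.##..####.....
......##..####

14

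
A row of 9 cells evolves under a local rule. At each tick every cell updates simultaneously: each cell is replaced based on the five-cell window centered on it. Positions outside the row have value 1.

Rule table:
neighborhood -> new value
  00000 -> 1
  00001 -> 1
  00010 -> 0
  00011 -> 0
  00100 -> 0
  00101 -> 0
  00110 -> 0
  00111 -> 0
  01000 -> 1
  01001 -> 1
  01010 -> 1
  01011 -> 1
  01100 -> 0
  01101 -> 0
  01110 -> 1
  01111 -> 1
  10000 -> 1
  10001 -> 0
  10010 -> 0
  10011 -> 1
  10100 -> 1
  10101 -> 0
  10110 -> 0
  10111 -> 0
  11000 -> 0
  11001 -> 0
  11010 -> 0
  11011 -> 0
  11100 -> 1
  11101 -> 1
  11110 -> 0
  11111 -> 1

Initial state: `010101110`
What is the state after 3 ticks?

000011100

001010110
000101000
000011100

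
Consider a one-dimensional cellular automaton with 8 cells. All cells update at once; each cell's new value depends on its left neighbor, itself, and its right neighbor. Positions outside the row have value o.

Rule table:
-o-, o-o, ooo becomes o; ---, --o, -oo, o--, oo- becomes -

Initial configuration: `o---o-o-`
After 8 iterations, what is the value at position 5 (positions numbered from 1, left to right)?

-

----oooo
-----ooo
------oo
-------o
--------
--------  (fixed point — unchanged through iteration 8)
position 5 holds -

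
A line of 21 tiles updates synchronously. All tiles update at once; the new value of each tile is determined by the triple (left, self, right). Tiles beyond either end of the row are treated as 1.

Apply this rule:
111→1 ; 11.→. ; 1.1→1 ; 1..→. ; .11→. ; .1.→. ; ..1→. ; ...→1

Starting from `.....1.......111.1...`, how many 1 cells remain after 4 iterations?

7

.111...11111..1.1..1.
1.1..1..111....1....1
.1.......1..11...11..
1..11111.......1.....
count of 1: 7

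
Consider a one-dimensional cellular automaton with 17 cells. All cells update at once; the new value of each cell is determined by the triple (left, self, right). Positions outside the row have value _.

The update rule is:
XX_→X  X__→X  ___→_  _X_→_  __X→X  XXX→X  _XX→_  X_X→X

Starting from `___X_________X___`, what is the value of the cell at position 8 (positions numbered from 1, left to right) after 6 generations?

generation 1: __X_X_______X_X__
generation 2: _X_X_X_____X_X_X_
generation 3: X_X_X_X___X_X_X_X
generation 4: _X_X_X_X_X_X_X_X_
generation 5: X_X_X_X_X_X_X_X_X
generation 6: _X_X_X_X_X_X_X_X_
position 8 holds X

X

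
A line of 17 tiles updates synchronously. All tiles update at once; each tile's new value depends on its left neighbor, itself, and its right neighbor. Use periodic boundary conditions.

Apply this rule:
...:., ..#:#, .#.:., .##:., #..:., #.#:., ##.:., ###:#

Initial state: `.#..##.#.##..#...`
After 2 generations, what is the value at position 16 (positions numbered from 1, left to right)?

#..#........#....
..#........#....#
position 16 holds .

.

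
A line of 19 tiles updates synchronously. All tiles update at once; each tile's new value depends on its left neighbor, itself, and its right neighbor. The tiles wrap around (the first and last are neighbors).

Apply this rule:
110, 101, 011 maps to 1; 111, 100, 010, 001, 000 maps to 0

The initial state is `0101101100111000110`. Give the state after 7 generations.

0011111100101000110
0010000100010000110
0000000000000000110
0000000000000000110  (fixed point — unchanged through generation 7)

0000000000000000110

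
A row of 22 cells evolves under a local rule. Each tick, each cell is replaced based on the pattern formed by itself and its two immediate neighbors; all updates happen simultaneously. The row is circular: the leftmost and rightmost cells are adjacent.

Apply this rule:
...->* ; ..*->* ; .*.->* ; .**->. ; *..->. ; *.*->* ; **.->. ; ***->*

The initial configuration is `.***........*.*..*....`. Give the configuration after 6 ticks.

*.*..**********.**.***
.**.*.********.*..*.**
*..***.******.**.***..
*.*.*.*.****.*..*.*..*
.*******.**.**.****.*.
*.*****.*..*..*.**.**.

*.*****.*..*..*.**.**.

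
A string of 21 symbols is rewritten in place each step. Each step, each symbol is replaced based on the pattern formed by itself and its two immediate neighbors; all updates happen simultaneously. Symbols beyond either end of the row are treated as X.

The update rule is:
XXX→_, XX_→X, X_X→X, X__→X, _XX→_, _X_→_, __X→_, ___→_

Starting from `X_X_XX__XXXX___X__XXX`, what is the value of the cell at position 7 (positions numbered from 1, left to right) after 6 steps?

step 1: XX_X_XX____XX___X____
step 2: _XX_X_XX____XX___X___
step 3: X_XX_X_XX____XX___X__
step 4: XX_XX_X_XX____XX___X_
step 5: _XX_XX_X_XX____XX___X
step 6: X_XX_XX_X_XX____XX___
position 7 holds X

X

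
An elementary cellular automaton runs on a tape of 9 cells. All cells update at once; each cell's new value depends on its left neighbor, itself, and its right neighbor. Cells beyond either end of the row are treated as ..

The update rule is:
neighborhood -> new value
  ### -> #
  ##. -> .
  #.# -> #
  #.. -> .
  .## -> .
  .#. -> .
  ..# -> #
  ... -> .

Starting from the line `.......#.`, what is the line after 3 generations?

....#....

......#..
.....#...
....#....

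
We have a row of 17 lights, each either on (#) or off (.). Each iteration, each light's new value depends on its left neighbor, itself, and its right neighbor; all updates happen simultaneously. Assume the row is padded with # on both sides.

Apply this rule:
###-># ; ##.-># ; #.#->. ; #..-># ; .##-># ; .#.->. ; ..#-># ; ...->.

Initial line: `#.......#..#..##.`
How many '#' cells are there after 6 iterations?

iteration 1: ##.....#.##.####.
iteration 2: ###...#..##.####.
iteration 3: ####.#.####.####.
iteration 4: ####...####.####.
iteration 5: #####.#####.####.
iteration 6: #####.#####.####.
count of #: 14

14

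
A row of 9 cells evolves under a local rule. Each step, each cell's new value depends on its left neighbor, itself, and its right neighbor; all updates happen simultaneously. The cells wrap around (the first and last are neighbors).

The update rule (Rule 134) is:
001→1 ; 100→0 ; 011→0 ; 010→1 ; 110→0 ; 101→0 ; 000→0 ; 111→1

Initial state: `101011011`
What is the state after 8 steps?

step 1: 001000001
step 2: 011000011
step 3: 000000100
step 4: 000001100
step 5: 000010000
step 6: 000110000
step 7: 001000000
step 8: 011000000

011000000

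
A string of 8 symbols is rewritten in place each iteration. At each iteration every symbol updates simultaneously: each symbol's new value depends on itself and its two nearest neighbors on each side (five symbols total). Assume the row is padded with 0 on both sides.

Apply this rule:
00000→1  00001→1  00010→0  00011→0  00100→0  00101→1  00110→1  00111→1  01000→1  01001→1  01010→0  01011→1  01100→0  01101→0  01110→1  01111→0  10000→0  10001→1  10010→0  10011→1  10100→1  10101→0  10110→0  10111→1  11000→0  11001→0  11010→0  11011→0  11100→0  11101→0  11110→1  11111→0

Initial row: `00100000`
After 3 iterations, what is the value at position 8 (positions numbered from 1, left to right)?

0

iteration 1: 10010111
iteration 2: 01011110
iteration 3: 01110100
position 8 holds 0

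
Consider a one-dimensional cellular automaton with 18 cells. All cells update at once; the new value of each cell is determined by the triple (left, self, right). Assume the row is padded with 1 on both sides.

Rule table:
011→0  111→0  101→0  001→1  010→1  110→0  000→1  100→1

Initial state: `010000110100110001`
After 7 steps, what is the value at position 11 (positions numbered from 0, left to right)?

1

011111000111001110
000000111000110000
111111000111001111
000000111000110000  (repeats step 2; period 2)
step 7: 111111000111001111
position 11 holds 1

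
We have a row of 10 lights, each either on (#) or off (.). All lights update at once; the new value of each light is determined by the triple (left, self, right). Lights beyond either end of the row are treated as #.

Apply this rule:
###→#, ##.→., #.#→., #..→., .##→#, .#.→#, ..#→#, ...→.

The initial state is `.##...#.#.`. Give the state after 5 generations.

.#.#.##..#

generation 1: .#...##.#.
generation 2: .#..##..#.
generation 3: .#.##..##.
generation 4: .#.#..##..
generation 5: .#.#.##..#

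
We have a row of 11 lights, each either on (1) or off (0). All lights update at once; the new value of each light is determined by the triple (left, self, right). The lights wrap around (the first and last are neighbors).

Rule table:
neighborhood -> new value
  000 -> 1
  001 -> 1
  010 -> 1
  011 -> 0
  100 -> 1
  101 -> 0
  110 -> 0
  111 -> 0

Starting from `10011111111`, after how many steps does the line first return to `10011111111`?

01100000000
10011111111

2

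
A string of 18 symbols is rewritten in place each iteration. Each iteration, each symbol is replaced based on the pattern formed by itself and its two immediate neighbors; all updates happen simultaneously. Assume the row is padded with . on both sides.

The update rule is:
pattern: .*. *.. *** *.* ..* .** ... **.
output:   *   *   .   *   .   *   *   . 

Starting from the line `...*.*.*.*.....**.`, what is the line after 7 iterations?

iteration 1: **.***********.*.*
iteration 2: *.**..........****
iteration 3: ***.*********.*...
iteration 4: *..**........*****
iteration 5: **.*.*******.*....
iteration 6: *.****......******
iteration 7: ***...*****.*.....

***...*****.*.....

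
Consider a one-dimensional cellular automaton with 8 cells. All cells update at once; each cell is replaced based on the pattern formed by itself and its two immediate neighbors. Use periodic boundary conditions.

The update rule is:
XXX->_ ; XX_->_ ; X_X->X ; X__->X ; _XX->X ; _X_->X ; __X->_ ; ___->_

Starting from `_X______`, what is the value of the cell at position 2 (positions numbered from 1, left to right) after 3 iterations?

X

_XX_____
_X_X____
_XXXX___
position 2 holds X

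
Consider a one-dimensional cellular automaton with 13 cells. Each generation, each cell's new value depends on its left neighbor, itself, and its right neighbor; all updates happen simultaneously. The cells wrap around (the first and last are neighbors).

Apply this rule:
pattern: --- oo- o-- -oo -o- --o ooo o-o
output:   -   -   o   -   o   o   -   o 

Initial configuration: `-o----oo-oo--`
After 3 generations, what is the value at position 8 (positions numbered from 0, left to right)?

-

ooo--o--o--o-
---oooooooooo
o-o----------
position 8 holds -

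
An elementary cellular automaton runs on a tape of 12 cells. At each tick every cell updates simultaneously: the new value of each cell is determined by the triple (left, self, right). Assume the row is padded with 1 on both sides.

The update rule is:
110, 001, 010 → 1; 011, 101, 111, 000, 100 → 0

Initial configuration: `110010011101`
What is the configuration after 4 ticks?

010010101101

010110100100
010010101101
010110100100  (repeats tick 1; period 2)
tick 4: 010010101101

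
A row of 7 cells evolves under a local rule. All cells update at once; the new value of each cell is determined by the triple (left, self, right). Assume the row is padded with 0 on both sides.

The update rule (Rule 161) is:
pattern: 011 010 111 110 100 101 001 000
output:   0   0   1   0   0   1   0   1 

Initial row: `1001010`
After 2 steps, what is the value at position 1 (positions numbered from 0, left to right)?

0000100
1110001
position 1 holds 1

1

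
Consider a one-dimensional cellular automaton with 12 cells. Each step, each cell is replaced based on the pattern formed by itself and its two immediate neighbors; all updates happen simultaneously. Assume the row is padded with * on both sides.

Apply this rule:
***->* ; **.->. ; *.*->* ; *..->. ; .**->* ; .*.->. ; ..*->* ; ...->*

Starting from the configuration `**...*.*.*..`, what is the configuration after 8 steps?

*..**.*.*..*
..**.*.*..**
.**.*.*..***
**.*.*..****
*.*.*..*****
.*.*..******
*.*..*******
.*..********

.*..********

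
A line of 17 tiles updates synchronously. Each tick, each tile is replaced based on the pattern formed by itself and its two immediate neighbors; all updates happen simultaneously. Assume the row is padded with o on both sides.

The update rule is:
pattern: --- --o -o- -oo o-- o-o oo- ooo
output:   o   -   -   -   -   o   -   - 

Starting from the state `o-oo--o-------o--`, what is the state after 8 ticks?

-oooooo-------o--

-o------ooooo----
o--oooo-------oo-
--------ooooo---o
-oooooo-------o--
o-------ooooo----
--ooooo-------oo-
--------ooooo---o  (repeats tick 3; period 4)
tick 8: -oooooo-------o--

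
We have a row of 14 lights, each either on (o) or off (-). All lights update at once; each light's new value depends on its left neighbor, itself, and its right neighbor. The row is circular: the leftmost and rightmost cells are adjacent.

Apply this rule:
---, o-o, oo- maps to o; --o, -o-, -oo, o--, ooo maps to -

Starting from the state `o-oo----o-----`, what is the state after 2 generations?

-o-o-oo---ooo-
--o-o-o-o---o-

--o-o-o-o---o-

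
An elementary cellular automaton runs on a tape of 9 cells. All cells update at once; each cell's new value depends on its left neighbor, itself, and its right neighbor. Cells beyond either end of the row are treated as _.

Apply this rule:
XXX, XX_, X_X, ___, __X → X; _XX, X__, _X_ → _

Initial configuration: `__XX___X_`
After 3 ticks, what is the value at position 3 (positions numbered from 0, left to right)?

X

XX_X_XX__
_XX_X_X_X
X_XX_X_X_
position 3 holds X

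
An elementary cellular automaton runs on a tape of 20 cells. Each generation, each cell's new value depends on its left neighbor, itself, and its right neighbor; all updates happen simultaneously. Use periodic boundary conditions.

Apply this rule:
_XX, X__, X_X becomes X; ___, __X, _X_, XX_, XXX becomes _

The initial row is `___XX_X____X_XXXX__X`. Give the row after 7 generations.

___X__X__X_X_X___X_X

X__X_X_X____XX___X__
_X__X_X_X___X_X___X_
__X__X_X_X___X_X___X
X__X__X_X_X___X_X___
_X__X__X_X_X___X_X__
__X__X__X_X_X___X_X_
___X__X__X_X_X___X_X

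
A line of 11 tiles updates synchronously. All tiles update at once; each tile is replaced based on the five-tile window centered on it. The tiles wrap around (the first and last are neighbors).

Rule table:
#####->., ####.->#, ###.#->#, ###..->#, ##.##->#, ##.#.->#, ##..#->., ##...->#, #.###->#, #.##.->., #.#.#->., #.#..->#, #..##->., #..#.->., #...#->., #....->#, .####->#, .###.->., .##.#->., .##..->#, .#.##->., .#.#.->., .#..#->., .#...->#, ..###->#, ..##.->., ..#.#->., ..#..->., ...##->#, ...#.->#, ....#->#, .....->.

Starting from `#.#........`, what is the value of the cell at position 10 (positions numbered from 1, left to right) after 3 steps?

#

..###....##
..#.#####.#
....##.####
position 10 holds #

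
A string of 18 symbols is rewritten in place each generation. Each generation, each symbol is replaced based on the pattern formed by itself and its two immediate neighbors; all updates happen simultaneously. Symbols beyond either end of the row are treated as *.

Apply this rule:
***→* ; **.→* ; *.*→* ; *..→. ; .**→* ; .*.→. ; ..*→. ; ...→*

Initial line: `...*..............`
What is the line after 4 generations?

*.*.**************

.*...************.
*..*.*************
*...**************
*.*.**************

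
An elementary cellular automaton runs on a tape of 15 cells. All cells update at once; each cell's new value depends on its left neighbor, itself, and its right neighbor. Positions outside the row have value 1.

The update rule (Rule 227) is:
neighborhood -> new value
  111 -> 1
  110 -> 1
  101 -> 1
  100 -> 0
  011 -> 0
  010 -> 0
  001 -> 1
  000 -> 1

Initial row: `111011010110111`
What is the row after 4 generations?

111101101011011
111110110101101
111111011010110
111111101101011

111111101101011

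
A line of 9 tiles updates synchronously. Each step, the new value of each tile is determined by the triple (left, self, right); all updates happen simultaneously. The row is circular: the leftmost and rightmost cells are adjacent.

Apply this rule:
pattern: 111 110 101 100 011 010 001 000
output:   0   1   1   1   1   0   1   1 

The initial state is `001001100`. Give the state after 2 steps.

step 1: 110111111
step 2: 011100000

011100000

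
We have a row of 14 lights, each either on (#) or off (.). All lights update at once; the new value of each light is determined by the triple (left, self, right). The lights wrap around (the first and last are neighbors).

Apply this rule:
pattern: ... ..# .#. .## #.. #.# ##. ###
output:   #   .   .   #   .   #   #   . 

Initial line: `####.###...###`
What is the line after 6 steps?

...###.#.#.#..
##.#.##.#.#..#
.##.####.#...#
#####..##..#..
#...#..##.....
..#....##.###.

..#....##.###.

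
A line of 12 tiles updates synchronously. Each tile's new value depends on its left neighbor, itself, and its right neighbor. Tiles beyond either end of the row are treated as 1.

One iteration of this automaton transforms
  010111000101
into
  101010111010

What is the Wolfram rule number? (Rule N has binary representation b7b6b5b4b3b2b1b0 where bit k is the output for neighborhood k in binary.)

179

position 4: 111 → 1  (bit 7 = 1)
position 5: 110 → 0  (bit 6 = 0)
position 0: 101 → 1  (bit 5 = 1)
position 6: 100 → 1  (bit 4 = 1)
position 3: 011 → 0  (bit 3 = 0)
position 1: 010 → 0  (bit 2 = 0)
position 8: 001 → 1  (bit 1 = 1)
position 7: 000 → 1  (bit 0 = 1)
bits b7..b0 = 10110011 = 179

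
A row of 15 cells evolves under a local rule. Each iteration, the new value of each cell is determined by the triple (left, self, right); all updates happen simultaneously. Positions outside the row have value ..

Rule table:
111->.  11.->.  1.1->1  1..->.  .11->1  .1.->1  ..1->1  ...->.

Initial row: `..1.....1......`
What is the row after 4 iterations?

.11....11......
11....11.......
1....11........
1...11.........

1...11.........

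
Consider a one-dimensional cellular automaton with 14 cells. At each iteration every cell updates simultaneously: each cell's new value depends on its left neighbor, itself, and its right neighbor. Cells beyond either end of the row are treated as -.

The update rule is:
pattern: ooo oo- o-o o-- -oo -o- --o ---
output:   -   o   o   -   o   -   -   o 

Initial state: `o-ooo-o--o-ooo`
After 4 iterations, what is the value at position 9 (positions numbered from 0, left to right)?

-

-oo-oo----oo-o
-ooooo-oo-ooo-
-o---oooooo-o-
---o-o----oo--
position 9 holds -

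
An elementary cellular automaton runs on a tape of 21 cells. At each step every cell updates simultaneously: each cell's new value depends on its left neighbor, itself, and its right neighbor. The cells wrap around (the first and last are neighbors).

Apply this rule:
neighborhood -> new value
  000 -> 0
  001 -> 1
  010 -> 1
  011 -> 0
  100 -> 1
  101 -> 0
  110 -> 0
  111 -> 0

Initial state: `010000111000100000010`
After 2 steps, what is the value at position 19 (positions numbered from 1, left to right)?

0

step 1: 111001000101110000111
step 2: 000111101100001001000
position 19 holds 0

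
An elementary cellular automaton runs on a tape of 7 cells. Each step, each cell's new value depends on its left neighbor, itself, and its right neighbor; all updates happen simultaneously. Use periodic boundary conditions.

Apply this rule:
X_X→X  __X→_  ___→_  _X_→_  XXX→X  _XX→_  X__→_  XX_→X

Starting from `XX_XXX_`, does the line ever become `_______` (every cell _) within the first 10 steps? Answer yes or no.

no

step 1: _XX_XXX
step 2: X_XX_XX
step 3: XX_XX_X
step 4: XXX_XX_
step 5: _XXX_XX
step 6: X_XXX_X
step 7: XX_XXX_  (repeats step 0; period 7)
step 10: XX_XX_X
step 10 is XX_XX_X, still not uniform _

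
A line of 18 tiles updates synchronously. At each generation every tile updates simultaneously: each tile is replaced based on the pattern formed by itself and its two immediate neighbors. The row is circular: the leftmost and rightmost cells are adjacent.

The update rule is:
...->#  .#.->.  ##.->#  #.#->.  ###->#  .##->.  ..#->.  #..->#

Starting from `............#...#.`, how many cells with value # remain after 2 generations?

###########..##..#
############..##..
count of #: 14

14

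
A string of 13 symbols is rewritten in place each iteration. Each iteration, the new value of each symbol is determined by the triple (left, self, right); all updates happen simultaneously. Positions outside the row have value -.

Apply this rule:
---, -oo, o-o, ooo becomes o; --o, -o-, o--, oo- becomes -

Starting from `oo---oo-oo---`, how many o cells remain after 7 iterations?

8

iteration 1: o--o-o-oo--oo
iteration 2: ----o-oo---o-
iteration 3: ooo--oo--o---
iteration 4: oo---o-----oo
iteration 5: o--o---ooo-o-
iteration 6: -----o-oo-o--
iteration 7: oooo--oo-o--o
count of o: 8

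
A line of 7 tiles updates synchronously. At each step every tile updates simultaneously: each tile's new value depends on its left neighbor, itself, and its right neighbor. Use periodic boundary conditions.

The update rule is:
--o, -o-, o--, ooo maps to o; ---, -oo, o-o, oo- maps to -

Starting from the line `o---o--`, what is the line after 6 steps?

oo-oooo
o---ooo
-o-o-oo
-o-o---
oo-oo--
-----oo

-----oo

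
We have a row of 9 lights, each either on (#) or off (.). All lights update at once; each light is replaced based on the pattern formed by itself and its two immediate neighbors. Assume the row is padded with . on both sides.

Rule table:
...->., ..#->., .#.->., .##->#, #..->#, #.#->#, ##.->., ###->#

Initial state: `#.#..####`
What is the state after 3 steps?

...###.#.

.#.#.###.
..#.###.#
...###.#.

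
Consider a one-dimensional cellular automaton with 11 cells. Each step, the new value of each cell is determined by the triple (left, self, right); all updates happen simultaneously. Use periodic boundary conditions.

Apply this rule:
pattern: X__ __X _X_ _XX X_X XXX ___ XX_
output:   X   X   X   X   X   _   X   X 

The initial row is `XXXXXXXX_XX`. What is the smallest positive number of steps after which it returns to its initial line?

2

_______XXX_
XXXXXXXX_XX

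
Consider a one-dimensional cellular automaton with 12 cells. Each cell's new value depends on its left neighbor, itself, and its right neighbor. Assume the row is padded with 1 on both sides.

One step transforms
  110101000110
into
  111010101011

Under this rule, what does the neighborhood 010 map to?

0

At position 3 the neighborhood is 010; the next row has 0 there.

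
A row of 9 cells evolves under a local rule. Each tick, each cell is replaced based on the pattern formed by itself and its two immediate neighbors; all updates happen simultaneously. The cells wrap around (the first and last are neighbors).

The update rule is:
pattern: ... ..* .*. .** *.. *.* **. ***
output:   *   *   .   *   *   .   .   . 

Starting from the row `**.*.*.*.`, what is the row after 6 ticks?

**.******

*........
.********
.*.......
*.*******
..*......
**.******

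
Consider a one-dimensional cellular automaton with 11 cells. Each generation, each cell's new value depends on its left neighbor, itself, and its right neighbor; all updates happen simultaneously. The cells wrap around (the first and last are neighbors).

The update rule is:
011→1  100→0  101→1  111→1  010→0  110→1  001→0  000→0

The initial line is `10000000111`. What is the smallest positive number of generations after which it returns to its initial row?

10000000111

1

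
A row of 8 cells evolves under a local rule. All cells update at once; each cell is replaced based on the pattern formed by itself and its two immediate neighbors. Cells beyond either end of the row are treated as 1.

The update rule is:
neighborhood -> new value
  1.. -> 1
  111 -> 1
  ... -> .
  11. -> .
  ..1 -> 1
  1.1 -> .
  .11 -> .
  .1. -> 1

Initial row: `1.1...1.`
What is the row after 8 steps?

1...1.11

..11.11.
11......
1.1....1
..11..1.
11..111.
1.11.1..
.....111
1...1.11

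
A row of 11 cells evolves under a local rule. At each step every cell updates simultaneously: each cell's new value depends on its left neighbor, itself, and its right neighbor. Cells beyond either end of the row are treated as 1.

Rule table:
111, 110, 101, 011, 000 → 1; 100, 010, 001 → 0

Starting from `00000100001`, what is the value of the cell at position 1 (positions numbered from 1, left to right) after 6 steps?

1

step 1: 01110001101
step 2: 11110101111
step 3: 11111011111
step 4: 11111111111
step 5: 11111111111  (fixed point — unchanged through step 6)
position 1 holds 1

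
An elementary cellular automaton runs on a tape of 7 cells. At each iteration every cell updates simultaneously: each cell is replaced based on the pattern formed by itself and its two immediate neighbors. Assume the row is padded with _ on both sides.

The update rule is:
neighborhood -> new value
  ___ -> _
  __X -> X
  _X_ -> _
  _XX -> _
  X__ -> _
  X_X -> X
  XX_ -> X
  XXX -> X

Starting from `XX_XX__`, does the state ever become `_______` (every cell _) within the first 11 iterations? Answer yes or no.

yes

_XX_X__
X_XX___
_X_X___
X_X____
_X_____
X______
_______
all cells are _ at iteration 7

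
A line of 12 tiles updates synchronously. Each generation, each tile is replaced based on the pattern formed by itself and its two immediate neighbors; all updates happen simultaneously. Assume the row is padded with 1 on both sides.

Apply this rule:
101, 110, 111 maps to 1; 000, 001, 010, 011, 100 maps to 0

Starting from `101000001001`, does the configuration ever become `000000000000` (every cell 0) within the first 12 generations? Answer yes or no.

generation 1: 110000000000
generation 2: 110000000000  (fixed point — unchanged through generation 12)
generation 12 is 110000000000, still not uniform 0

no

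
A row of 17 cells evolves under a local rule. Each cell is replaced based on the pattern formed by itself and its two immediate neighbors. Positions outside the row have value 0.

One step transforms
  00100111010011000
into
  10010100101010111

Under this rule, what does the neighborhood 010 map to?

At position 2 the neighborhood is 010; the next row has 0 there.

0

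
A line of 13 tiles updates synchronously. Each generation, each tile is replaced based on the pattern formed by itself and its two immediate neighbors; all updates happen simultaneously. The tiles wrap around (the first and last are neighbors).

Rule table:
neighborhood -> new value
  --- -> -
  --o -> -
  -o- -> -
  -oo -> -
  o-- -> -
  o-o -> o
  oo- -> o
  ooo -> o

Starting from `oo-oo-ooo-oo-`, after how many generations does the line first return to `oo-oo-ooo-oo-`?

-oo-oo-ooo-oo
o-oo-oo-ooo-o
oo-oo-oo-ooo-
-oo-oo-oo-ooo
o-oo-oo-oo-oo
oo-oo-oo-oo-o
ooo-oo-oo-oo-
-ooo-oo-oo-oo
o-ooo-oo-oo-o
oo-ooo-oo-oo-
-oo-ooo-oo-oo
o-oo-ooo-oo-o
oo-oo-ooo-oo-

13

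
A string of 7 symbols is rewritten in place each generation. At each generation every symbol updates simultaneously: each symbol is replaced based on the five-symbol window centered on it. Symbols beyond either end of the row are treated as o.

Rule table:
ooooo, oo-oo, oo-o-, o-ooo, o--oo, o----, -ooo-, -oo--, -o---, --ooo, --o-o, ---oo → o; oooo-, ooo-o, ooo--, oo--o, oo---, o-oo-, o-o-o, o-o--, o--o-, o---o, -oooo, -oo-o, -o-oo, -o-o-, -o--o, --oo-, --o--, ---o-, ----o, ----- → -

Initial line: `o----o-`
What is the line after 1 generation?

--o--o-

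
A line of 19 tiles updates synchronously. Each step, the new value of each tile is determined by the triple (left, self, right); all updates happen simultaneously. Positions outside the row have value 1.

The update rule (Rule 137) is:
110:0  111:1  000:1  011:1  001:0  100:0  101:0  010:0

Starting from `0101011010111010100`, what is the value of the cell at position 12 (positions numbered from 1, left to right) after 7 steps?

1

0000010000110000000
0111000110100111110
0110010100000111100
0100000001110111000
0001111101100110010
0101111001000100000
0001110000010001110
position 12 holds 1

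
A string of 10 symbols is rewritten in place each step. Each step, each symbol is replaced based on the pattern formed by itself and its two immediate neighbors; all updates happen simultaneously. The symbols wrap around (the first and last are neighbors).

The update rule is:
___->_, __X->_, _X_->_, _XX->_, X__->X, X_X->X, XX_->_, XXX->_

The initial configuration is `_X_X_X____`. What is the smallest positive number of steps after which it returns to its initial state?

10

step 1: __X_X_X___
step 2: ___X_X_X__
step 3: ____X_X_X_
step 4: _____X_X_X
step 5: X_____X_X_
step 6: _X_____X_X
step 7: X_X_____X_
step 8: _X_X_____X
step 9: X_X_X_____
step 10: _X_X_X____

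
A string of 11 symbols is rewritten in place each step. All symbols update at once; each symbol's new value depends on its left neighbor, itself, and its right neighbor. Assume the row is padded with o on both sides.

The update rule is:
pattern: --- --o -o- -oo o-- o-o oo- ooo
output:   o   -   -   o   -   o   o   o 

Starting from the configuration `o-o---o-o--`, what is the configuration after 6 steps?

oo--o--o---
oo-------o-
oo-ooooo--o
oooooooo--o
oooooooo--o  (fixed point — unchanged through step 6)

oooooooo--o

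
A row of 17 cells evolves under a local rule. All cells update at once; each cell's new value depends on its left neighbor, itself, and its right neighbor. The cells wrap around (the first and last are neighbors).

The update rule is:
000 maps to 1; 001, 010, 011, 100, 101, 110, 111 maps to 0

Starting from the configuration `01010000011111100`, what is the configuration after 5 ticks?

00000111000000001

tick 1: 00000111000000001
tick 2: 01110000011111100
tick 3: 00000111000000001  (repeats tick 1; period 2)
tick 5: 00000111000000001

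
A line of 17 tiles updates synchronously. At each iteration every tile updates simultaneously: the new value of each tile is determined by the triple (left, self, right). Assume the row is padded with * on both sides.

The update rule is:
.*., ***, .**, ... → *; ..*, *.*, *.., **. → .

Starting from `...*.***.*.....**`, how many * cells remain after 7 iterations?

9

.*.*.**..*.***.**
.*.*.*...*.**..**
.*.*.*.*.*.*...**
.*.*.*.*.*.*.*.**
.*.*.*.*.*.*.*.**  (fixed point — unchanged through iteration 7)
count of *: 9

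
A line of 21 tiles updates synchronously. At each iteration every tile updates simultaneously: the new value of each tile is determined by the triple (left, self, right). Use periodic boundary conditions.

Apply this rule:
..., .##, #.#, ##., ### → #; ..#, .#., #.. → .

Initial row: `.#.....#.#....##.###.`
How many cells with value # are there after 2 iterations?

iteration 1: ...###..#..##.######.
iteration 2: ##.###.....#########.
count of #: 14

14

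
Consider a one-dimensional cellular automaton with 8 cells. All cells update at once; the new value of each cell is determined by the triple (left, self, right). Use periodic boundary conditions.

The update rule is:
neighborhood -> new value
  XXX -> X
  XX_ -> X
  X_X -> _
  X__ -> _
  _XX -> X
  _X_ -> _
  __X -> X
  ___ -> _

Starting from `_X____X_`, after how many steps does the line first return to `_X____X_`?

8

X____X__
____X__X
___X__X_
__X__X__
_X__X___
X__X____
__X____X
_X____X_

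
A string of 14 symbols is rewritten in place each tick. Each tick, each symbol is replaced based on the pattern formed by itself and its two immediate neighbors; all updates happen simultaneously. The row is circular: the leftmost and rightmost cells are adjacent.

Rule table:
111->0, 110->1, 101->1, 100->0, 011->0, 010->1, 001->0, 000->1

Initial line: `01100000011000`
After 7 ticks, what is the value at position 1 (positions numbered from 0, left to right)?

0

00101111001011
00110001001101
00010101000111
01011111010001
11100001110101
00101100011110
10110101000010
position 1 holds 0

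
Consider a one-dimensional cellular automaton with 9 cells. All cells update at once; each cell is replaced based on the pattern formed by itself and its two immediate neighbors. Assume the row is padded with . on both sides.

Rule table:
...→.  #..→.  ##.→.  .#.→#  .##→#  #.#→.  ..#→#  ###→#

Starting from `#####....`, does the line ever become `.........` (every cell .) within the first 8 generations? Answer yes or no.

generation 1: ####.....
generation 2: ###......
generation 3: ##.......
generation 4: #........
generation 5: #........  (fixed point — unchanged through generation 8)
generation 8 is #........, still not uniform .

no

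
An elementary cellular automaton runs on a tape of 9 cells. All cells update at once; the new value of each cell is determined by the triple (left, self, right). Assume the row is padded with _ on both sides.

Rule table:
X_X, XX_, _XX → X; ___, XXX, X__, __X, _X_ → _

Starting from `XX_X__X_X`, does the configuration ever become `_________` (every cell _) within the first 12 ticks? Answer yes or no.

yes

XXX____X_
X_X______
_X_______
_________
all cells are _ at tick 4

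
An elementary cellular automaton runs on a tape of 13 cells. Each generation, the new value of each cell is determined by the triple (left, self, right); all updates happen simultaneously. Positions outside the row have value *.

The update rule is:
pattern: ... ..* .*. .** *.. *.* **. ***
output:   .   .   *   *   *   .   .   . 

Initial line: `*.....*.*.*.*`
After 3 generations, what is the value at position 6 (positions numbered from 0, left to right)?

.*....*.*.*.*
.**...*.*.*.*
.*.*..*.*.*.*
position 6 holds *

*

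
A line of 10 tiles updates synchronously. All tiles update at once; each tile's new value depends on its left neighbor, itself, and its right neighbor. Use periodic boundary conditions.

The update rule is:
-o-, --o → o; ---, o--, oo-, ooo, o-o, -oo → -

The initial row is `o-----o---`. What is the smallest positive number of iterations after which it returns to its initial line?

o----oo--o
----o---o-
---oo--oo-
--o---o---
-oo--oo---
o---o-----
o--oo----o
--o-----o-
-oo----oo-
o-----o---

10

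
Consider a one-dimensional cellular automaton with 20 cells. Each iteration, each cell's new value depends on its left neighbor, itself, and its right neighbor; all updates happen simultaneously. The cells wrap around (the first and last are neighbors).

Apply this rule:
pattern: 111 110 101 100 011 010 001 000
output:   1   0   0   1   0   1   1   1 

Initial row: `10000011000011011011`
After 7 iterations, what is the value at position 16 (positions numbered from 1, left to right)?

1

iteration 1: 01111100111100000001
iteration 2: 00111011011011111111
iteration 3: 11010000000001111110
iteration 4: 00011111111110111100
iteration 5: 11101111111100011011
iteration 6: 11000111111011100001
iteration 7: 10111011110001011110
position 16 holds 1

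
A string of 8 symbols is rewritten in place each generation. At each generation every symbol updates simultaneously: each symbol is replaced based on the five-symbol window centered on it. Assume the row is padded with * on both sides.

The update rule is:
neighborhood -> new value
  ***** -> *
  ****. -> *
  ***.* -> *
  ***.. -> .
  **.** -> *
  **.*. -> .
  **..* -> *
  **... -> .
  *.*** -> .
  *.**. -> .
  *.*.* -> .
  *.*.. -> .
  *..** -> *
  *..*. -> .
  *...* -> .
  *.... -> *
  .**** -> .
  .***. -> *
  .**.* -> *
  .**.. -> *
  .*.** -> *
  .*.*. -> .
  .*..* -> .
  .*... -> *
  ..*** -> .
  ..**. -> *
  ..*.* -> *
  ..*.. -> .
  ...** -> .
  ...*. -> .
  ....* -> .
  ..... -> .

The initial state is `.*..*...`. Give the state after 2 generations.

.*.....*

.....*..
.*.....*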